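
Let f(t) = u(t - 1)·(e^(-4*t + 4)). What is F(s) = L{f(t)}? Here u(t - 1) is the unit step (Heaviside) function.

F(s) = exp(-s)/(s + 4)

By the second shifting theorem, L{u(t - c)·g(t - c)} = e^(-cs)·G(s) with c = 1 and G(s) = L{g(t)}.
L{e^(-4t)} = 1/(s + 4).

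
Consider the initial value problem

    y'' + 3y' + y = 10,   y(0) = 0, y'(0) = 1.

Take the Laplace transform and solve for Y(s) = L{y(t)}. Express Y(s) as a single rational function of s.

Laplace-transform each side.
Using L{y''} = s^2 Y - s·y(0) - y'(0) and L{y'} = sY - y(0), with y(0) = 0, y'(0) = 1, the left side becomes (s^2 + 3*s + 1)Y - (1).
The right side is L{10} = 10/s.
So (s^2 + 3*s + 1)Y = 10/s + (1).
Divide through and combine into a single rational function.

Y(s) = (s + 10)/(s^3 + 3*s^2 + s)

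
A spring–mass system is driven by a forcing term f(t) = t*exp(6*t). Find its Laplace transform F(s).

L{e^(6t)} = 1/(s - 6).
Then apply L{t·g(t)} = -d/ds[G(s)] with G(s) = 1/(s - 6):
differentiating 1 time and applying the sign gives (s - 6)^(-2).

F(s) = (s - 6)^(-2)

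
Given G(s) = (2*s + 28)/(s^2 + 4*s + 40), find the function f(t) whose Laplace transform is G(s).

f(t) = 4*exp(-2*t)*sin(6*t) + 2*exp(-2*t)*cos(6*t)

Complete the square in the denominator: s^2 + 4*s + 40 = (s + 2)^2 + 6^2.
Split the numerator to match: 2*s + 28 = 2·(s + 2) + 4·6.
Invert each term: 2·(s + 2)/((s + 2)^2 + 36) ↔ 2e^(-2t)cos(6t); 4·6/((s + 2)^2 + 36) ↔ 4e^(-2t)sin(6t).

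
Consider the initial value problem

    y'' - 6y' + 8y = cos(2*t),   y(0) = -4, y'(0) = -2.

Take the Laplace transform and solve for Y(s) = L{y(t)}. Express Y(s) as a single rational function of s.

Transform both sides with L{·}.
Using L{y''} = s^2 Y - s·y(0) - y'(0) and L{y'} = sY - y(0), with y(0) = -4, y'(0) = -2, the left side becomes (s^2 - 6*s + 8)Y - (-4*s + 22).
The right side is L{cos(2*t)} = s/(s^2 + 4).
So (s^2 - 6*s + 8)Y = s/(s^2 + 4) + (-4*s + 22).
Divide through and combine into a single rational function.

Y(s) = (-4*s^3 + 22*s^2 - 15*s + 88)/(s^4 - 6*s^3 + 12*s^2 - 24*s + 32)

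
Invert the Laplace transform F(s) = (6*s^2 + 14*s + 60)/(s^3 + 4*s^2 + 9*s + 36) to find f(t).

Factor the denominator: s^3 + 4*s^2 + 9*s + 36 = (s + 4)*(s^2 + 9).
Partial fraction decomposition gives [4/(s + 4)] + [2*s/(s^2 + 9)] + [6/(s^2 + 9)].
Invert each term: 4/(s + 4) ↔ 4e^(-4t); 2·s/(s^2 + 9) ↔ 2cos(3t); 2·3/(s^2 + 9) ↔ 2sin(3t).

f(t) = 2*sin(3*t) + 2*cos(3*t) + 4*exp(-4*t)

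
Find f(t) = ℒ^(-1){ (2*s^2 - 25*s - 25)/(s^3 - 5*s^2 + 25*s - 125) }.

Factor the denominator: s^3 - 5*s^2 + 25*s - 125 = (s - 5)*(s^2 + 25).
Partial fraction decomposition gives [-2/(s - 5)] + [4*s/(s^2 + 25)] + [-5/(s^2 + 25)].
Invert each term: -2/(s - 5) ↔ -2e^(5t); 4·s/(s^2 + 25) ↔ 4cos(5t); -1·5/(s^2 + 25) ↔ -sin(5t).

f(t) = -2*exp(5*t) - sin(5*t) + 4*cos(5*t)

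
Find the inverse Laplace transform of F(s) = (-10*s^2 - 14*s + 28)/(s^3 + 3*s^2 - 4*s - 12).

-2*exp(2*t) - 4*exp(-2*t) - 4*exp(-3*t)

Factor the denominator: s^3 + 3*s^2 - 4*s - 12 = (s - 2)*(s + 2)*(s + 3).
Partial fraction decomposition gives [-4/(s + 3)] + [-2/(s - 2)] + [-4/(s + 2)].
Invert each term: -4/(s + 3) ↔ -4e^(-3t); -2/(s - 2) ↔ -2e^(2t); -4/(s + 2) ↔ -4e^(-2t).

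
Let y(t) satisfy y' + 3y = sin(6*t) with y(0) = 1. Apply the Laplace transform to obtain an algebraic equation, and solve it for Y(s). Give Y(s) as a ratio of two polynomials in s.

Apply the Laplace transform to the equation.
Using L{y'} = sY - y(0) = sY - 1, the left side becomes (s + 3)Y - (1).
The right side is L{sin(6*t)} = 6/(s^2 + 36).
So (s + 3)Y = 6/(s^2 + 36) + (1).
Solve for Y(s) and write it as one ratio of polynomials.

Y(s) = (s^2 + 42)/(s^3 + 3*s^2 + 36*s + 108)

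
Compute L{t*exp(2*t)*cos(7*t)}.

(s - 9)*(s + 5)/(s^2 - 4*s + 53)^2

L{cos(7t)} = s/(s^2 + 49).
Multiplying by e^(2t) shifts s → s - 2, so L{exp(2*t)*cos(7*t)} = (s - 2)/((s - 2)^2 + 49).
Then apply L{t·g(t)} = -d/ds[G(s)] with G(s) = (s - 2)/((s - 2)^2 + 49):
differentiating 1 time and applying the sign gives (s - 9)*(s + 5)/(s^2 - 4*s + 53)^2.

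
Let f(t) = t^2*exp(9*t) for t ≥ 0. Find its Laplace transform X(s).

L{e^(9t)} = 1/(s - 9).
Then apply L{t^2·g(t)} = (-1)^2 d^2/ds^2[G(s)] with G(s) = 1/(s - 9):
differentiating 2 times and applying the sign gives 2/(s - 9)^3.

X(s) = 2/(s - 9)^3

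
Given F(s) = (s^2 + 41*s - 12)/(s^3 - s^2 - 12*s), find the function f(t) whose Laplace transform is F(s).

Factor the denominator: s^3 - s^2 - 12*s = s*(s - 4)*(s + 3).
Partial fraction decomposition gives [6/(s - 4)] + [-6/(s + 3)] + [1/s].
Invert each term: 6/(s - 4) ↔ 6e^(4t); -6/(s + 3) ↔ -6e^(-3t); 1/(s - 0) ↔ e^(0t).

f(t) = 6*exp(4*t) + 1 - 6*exp(-3*t)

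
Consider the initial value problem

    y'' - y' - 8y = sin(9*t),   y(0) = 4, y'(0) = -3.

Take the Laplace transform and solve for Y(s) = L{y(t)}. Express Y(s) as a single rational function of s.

Y(s) = (4*s^3 - 7*s^2 + 324*s - 558)/(s^4 - s^3 + 73*s^2 - 81*s - 648)

Transform both sides with L{·}.
Using L{y''} = s^2 Y - s·y(0) - y'(0) and L{y'} = sY - y(0), with y(0) = 4, y'(0) = -3, the left side becomes (s^2 - s - 8)Y - (4*s - 7).
The right side is L{sin(9*t)} = 9/(s^2 + 81).
So (s^2 - s - 8)Y = 9/(s^2 + 81) + (4*s - 7).
Divide through and combine into a single rational function.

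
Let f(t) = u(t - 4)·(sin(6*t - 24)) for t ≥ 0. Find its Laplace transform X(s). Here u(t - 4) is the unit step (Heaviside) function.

By the second shifting theorem, L{u(t - c)·g(t - c)} = e^(-cs)·G(s) with c = 4 and G(s) = L{g(t)}.
L{sin(6t)} = 6/(s^2 + 36).

X(s) = 6*exp(-4*s)/(s^2 + 36)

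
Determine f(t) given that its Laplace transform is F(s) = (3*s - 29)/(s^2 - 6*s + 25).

f(t) = -5*exp(3*t)*sin(4*t) + 3*exp(3*t)*cos(4*t)

Complete the square in the denominator: s^2 - 6*s + 25 = (s - 3)^2 + 4^2.
Split the numerator to match: 3*s - 29 = 3·(s - 3) - 5·4.
Invert each term: 3·(s - 3)/((s - 3)^2 + 16) ↔ 3e^(3t)cos(4t); -5·4/((s - 3)^2 + 16) ↔ -5e^(3t)sin(4t).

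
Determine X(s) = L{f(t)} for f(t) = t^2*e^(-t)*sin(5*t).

X(s) = 10*(3*s^2 + 6*s - 22)/(s^2 + 2*s + 26)^3

L{sin(5t)} = 5/(s^2 + 25).
Multiplying by e^(-t) shifts s → s + 1, so L{e^(-t)*sin(5*t)} = 5/((s + 1)^2 + 25).
Then apply L{t^2·g(t)} = (-1)^2 d^2/ds^2[G(s)] with G(s) = 5/((s + 1)^2 + 25):
differentiating 2 times and applying the sign gives 10*(3*s^2 + 6*s - 22)/(s^2 + 2*s + 26)^3.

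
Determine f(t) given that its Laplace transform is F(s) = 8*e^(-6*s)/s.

f(t) = Heaviside(t - 6)*(8)

The factor e^(-6s) signals a time shift by c = 6 (second shifting theorem).
L{8} = 8/s, so L^-1{8/s} = 8.
Hence the inverse is u(t - 6) times that function evaluated at t - 6.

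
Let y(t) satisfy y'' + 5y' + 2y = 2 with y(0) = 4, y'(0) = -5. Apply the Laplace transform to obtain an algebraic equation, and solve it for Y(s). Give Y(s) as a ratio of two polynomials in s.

Take the Laplace transform of both sides.
The derivative rules (L{y''} = s^2 Y - s·y(0) - y'(0) and L{y'} = sY - y(0), with y(0) = 4, y'(0) = -5) turn the left side into (s^2 + 5*s + 2)Y - (4*s + 15).
The right side is L{2} = 2/s.
So (s^2 + 5*s + 2)Y = 2/s + (4*s + 15).
Isolate Y and clear denominators.

Y(s) = (4*s^2 + 15*s + 2)/(s^3 + 5*s^2 + 2*s)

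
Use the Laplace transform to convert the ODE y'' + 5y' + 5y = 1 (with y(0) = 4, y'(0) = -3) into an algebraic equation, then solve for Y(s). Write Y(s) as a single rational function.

Y(s) = (4*s^2 + 17*s + 1)/(s^3 + 5*s^2 + 5*s)

Transform both sides with L{·}.
With L{y''} = s^2 Y - s·y(0) - y'(0) and L{y'} = sY - y(0), with y(0) = 4, y'(0) = -3: the LHS transforms to (s^2 + 5*s + 5)Y - (4*s + 17).
The right side is L{1} = 1/s.
So (s^2 + 5*s + 5)Y = 1/s + (4*s + 17).
Solve for Y(s) and write it as one ratio of polynomials.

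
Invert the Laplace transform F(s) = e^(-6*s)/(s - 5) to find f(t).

The factor e^(-6s) signals a time shift by c = 6 (second shifting theorem).
L{e^(5t)} = 1/(s - 5), so L^-1{1/(s - 5)} = e^(5*t).
Hence the inverse is u(t - 6) times that function evaluated at t - 6.

f(t) = Heaviside(t - 6)*(exp(5*t - 30))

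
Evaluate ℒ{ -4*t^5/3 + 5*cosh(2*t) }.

Apply the Laplace transform termwise.
(-4/3)·[L{t^5} = 5!/s^6 = 120/s^6]; (5)·[L{cosh(2t)} = s/(s^2 - 4)].

5*s/(s^2 - 4) - 160/s^6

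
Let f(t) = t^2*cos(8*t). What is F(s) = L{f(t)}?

F(s) = 2*s*(s^2 - 192)/(s^2 + 64)^3

L{cos(8t)} = s/(s^2 + 64).
Then apply L{t^2·g(t)} = (-1)^2 d^2/ds^2[G(s)] with G(s) = s/(s^2 + 64):
differentiating 2 times and applying the sign gives 2*s*(s^2 - 192)/(s^2 + 64)^3.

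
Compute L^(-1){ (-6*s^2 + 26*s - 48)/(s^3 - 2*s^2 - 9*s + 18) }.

Factor the denominator: s^3 - 2*s^2 - 9*s + 18 = (s - 3)*(s - 2)*(s + 3).
Partial fraction decomposition gives [-6/(s + 3)] + [-4/(s - 3)] + [4/(s - 2)].
Invert each term: -6/(s + 3) ↔ -6e^(-3t); -4/(s - 3) ↔ -4e^(3t); 4/(s - 2) ↔ 4e^(2t).

-4*exp(3*t) + 4*exp(2*t) - 6*exp(-3*t)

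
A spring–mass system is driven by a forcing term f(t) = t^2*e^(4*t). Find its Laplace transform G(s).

L{e^(4t)} = 1/(s - 4).
Then apply L{t^2·g(t)} = (-1)^2 d^2/ds^2[H(s)] with H(s) = 1/(s - 4):
differentiating 2 times and applying the sign gives 2/(s - 4)^3.

G(s) = 2/(s - 4)^3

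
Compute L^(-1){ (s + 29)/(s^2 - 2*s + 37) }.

Complete the square in the denominator: s^2 - 2*s + 37 = (s - 1)^2 + 6^2.
Split the numerator to match: s + 29 = 1·(s - 1) + 5·6.
Invert each term: 1·(s - 1)/((s - 1)^2 + 36) ↔ e^(t)cos(6t); 5·6/((s - 1)^2 + 36) ↔ 5e^(t)sin(6t).

5*exp(t)*sin(6*t) + exp(t)*cos(6*t)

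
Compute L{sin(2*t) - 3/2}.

By linearity of the Laplace transform, transform each term separately.
L{-3/2} = (-3/2)/s; L{sin(2t)} = 2/(s^2 + 4).

2/(s^2 + 4) - 3/(2*s)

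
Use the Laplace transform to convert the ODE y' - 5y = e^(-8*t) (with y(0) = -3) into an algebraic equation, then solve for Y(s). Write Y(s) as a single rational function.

Y(s) = (-3*s - 23)/(s^2 + 3*s - 40)

Laplace-transform each side.
The derivative rules (L{y'} = sY - y(0) = sY - (-3)) turn the left side into (s - 5)Y - (-3).
The right side is L{e^(-8*t)} = 1/(s + 8).
So (s - 5)Y = 1/(s + 8) + (-3).
Isolate Y and clear denominators.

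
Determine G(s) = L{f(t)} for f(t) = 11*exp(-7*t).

G(s) = 11/(s + 7)

L{11} = 11/s.
By the first shifting theorem, multiplying by e^(-7t) replaces s with s + 7.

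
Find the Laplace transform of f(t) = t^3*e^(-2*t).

6/(s + 2)^4

L{t^3} = 3!/s^4 = 6/s^4.
By the first shifting theorem, multiplying by e^(-2t) replaces s with s + 2.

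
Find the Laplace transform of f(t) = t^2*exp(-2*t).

2/(s + 2)^3

L{e^(-2t)} = 1/(s + 2).
Then apply L{t^2·g(t)} = (-1)^2 d^2/ds^2[G(s)] with G(s) = 1/(s + 2):
differentiating 2 times and applying the sign gives 2/(s + 2)^3.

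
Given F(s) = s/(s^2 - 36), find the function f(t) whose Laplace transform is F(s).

Since L{cosh(6t)} = s/(s^2 - 36), the inverse is cosh(6*t).

f(t) = cosh(6*t)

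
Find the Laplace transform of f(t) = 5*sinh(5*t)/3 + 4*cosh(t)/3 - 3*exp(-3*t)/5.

Apply the Laplace transform termwise.
(-3/5)·[L{e^(-3t)} = 1/(s + 3)]; (5/3)·[L{sinh(5t)} = 5/(s^2 - 25)]; (4/3)·[L{cosh(t)} = s/(s^2 - 1)].

4*s/(3*(s^2 - 1)) + 25/(3*(s^2 - 25)) - 3/(5*(s + 3))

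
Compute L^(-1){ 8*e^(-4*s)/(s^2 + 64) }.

The factor e^(-4s) signals a time shift by c = 4 (second shifting theorem).
L{sin(8t)} = 8/(s^2 + 64), so L^-1{8/(s^2 + 64)} = sin(8*t).
Hence the inverse is u(t - 4) times that function evaluated at t - 4.

Heaviside(t - 4)*(sin(8*t - 32))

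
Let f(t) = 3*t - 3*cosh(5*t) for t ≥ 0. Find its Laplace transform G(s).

The transform is linear, so treat each term independently.
(3)·[L{t} = 1!/s^2 = 1/s^2]; (-3)·[L{cosh(5t)} = s/(s^2 - 25)].

G(s) = -3*s/(s^2 - 25) + 3/s^2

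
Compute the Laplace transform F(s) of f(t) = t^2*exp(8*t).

L{e^(8t)} = 1/(s - 8).
Then apply L{t^2·g(t)} = (-1)^2 d^2/ds^2[G(s)] with G(s) = 1/(s - 8):
differentiating 2 times and applying the sign gives 2/(s - 8)^3.

F(s) = 2/(s - 8)^3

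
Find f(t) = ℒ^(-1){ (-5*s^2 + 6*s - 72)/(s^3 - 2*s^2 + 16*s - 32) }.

Factor the denominator: s^3 - 2*s^2 + 16*s - 32 = (s - 2)*(s^2 + 16).
Partial fraction decomposition gives [-4/(s - 2)] + [-s/(s^2 + 16)] + [4/(s^2 + 16)].
Invert each term: -4/(s - 2) ↔ -4e^(2t); -1·s/(s^2 + 16) ↔ -cos(4t); 1·4/(s^2 + 16) ↔ sin(4t).

f(t) = -4*exp(2*t) + sin(4*t) - cos(4*t)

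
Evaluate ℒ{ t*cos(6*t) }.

(s - 6)*(s + 6)/(s^2 + 36)^2

L{cos(6t)} = s/(s^2 + 36).
Then apply L{t·g(t)} = -d/ds[G(s)] with G(s) = s/(s^2 + 36):
differentiating 1 time and applying the sign gives (s - 6)*(s + 6)/(s^2 + 36)^2.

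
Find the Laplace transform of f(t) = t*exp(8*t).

L{e^(8t)} = 1/(s - 8).
Then apply L{t·g(t)} = -d/ds[H(s)] with H(s) = 1/(s - 8):
differentiating 1 time and applying the sign gives (s - 8)^(-2).

(s - 8)^(-2)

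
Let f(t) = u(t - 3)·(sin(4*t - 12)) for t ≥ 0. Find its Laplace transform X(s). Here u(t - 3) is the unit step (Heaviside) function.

X(s) = 4*exp(-3*s)/(s^2 + 16)

By the second shifting theorem, L{u(t - c)·g(t - c)} = e^(-cs)·G(s) with c = 3 and G(s) = L{g(t)}.
L{sin(4t)} = 4/(s^2 + 16).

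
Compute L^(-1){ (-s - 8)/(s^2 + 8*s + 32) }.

Complete the square in the denominator: s^2 + 8*s + 32 = (s + 4)^2 + 4^2.
Split the numerator to match: -s - 8 = -1·(s + 4) - 1·4.
Invert each term: -1·(s + 4)/((s + 4)^2 + 16) ↔ -e^(-4t)cos(4t); -1·4/((s + 4)^2 + 16) ↔ -e^(-4t)sin(4t).

-exp(-4*t)*sin(4*t) - exp(-4*t)*cos(4*t)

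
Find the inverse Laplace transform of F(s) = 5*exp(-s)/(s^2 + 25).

Heaviside(t - 1)*(sin(5*t - 5))

The factor e^(-s) signals a time shift by c = 1 (second shifting theorem).
L{sin(5t)} = 5/(s^2 + 25), so L^-1{5/(s^2 + 25)} = sin(5*t).
Hence the inverse is u(t - 1) times that function evaluated at t - 1.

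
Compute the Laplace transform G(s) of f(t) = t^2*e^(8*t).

L{e^(8t)} = 1/(s - 8).
Then apply L{t^2·g(t)} = (-1)^2 d^2/ds^2[H(s)] with H(s) = 1/(s - 8):
differentiating 2 times and applying the sign gives 2/(s - 8)^3.

G(s) = 2/(s - 8)^3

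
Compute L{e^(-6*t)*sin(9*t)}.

L{sin(9t)} = 9/(s^2 + 81).
By the first shifting theorem, multiplying by e^(-6t) replaces s with s + 6.

9/((s + 6)^2 + 81)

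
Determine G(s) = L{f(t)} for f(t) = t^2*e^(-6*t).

G(s) = 2/(s + 6)^3

L{e^(-6t)} = 1/(s + 6).
Then apply L{t^2·g(t)} = (-1)^2 d^2/ds^2[H(s)] with H(s) = 1/(s + 6):
differentiating 2 times and applying the sign gives 2/(s + 6)^3.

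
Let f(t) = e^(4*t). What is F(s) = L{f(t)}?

F(s) = 1/(s - 4)

L{e^(4t)} = 1/(s - 4).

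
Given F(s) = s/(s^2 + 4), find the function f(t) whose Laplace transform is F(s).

f(t) = cos(2*t)

Since L{cos(2t)} = s/(s^2 + 4), the inverse is cos(2*t).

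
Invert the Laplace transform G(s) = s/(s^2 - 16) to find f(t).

Since L{cosh(4t)} = s/(s^2 - 16), the inverse is cosh(4*t).

f(t) = cosh(4*t)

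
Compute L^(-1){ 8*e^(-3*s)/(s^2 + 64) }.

Heaviside(t - 3)*(sin(8*t - 24))

The factor e^(-3s) signals a time shift by c = 3 (second shifting theorem).
L{sin(8t)} = 8/(s^2 + 64), so L^-1{8/(s^2 + 64)} = sin(8*t).
Hence the inverse is u(t - 3) times that function evaluated at t - 3.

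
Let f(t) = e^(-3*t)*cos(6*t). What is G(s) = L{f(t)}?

L{cos(6t)} = s/(s^2 + 36).
By the first shifting theorem, multiplying by e^(-3t) replaces s with s + 3.

G(s) = (s + 3)/((s + 3)^2 + 36)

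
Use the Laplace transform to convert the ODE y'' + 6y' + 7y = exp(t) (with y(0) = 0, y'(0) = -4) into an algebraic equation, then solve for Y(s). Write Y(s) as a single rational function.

Laplace-transform each side.
Using L{y''} = s^2 Y - s·y(0) - y'(0) and L{y'} = sY - y(0), with y(0) = 0, y'(0) = -4, the left side becomes (s^2 + 6*s + 7)Y - (-4).
The right side is L{exp(t)} = 1/(s - 1).
So (s^2 + 6*s + 7)Y = 1/(s - 1) + (-4).
Isolate Y and clear denominators.

Y(s) = (-4*s + 5)/(s^3 + 5*s^2 + s - 7)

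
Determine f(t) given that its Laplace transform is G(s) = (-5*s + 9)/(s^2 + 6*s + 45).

Complete the square in the denominator: s^2 + 6*s + 45 = (s + 3)^2 + 6^2.
Split the numerator to match: -5*s + 9 = -5·(s + 3) + 4·6.
Invert each term: -5·(s + 3)/((s + 3)^2 + 36) ↔ -5e^(-3t)cos(6t); 4·6/((s + 3)^2 + 36) ↔ 4e^(-3t)sin(6t).

f(t) = 4*exp(-3*t)*sin(6*t) - 5*exp(-3*t)*cos(6*t)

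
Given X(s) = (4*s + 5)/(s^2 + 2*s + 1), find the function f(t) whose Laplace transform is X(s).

Factor the denominator: s^2 + 2*s + 1 = (s + 1)^2.
Partial fraction decomposition gives [4/(s + 1)] + [(s + 1)^(-2)].
Invert each term: 4/(s + 1) ↔ 4e^(-t); 1/(s + 1)^2 ↔ t·e^(-t).

f(t) = t*exp(-t) + 4*exp(-t)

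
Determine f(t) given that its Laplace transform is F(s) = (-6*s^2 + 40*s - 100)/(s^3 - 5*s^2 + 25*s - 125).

Factor the denominator: s^3 - 5*s^2 + 25*s - 125 = (s - 5)*(s^2 + 25).
Partial fraction decomposition gives [-1/(s - 5)] + [-5*s/(s^2 + 25)] + [15/(s^2 + 25)].
Invert each term: -1/(s - 5) ↔ -e^(5t); -5·s/(s^2 + 25) ↔ -5cos(5t); 3·5/(s^2 + 25) ↔ 3sin(5t).

f(t) = -exp(5*t) + 3*sin(5*t) - 5*cos(5*t)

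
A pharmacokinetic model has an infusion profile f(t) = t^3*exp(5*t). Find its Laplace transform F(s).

F(s) = 6/(s - 5)^4

L{t^3} = 3!/s^4 = 6/s^4.
By the first shifting theorem, multiplying by e^(5t) replaces s with s - 5.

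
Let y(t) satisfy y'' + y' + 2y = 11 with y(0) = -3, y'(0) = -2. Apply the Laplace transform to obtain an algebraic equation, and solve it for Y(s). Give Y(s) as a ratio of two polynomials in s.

Apply the Laplace transform to the equation.
The derivative rules (L{y''} = s^2 Y - s·y(0) - y'(0) and L{y'} = sY - y(0), with y(0) = -3, y'(0) = -2) turn the left side into (s^2 + s + 2)Y - (-3*s - 5).
The right side is L{11} = 11/s.
So (s^2 + s + 2)Y = 11/s + (-3*s - 5).
Divide through and combine into a single rational function.

Y(s) = (-3*s^2 - 5*s + 11)/(s^3 + s^2 + 2*s)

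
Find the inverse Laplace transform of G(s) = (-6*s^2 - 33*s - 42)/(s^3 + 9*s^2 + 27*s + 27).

3*t^2*exp(-3*t)/2 + 3*t*exp(-3*t) - 6*exp(-3*t)

Factor the denominator: s^3 + 9*s^2 + 27*s + 27 = (s + 3)^3.
Partial fraction decomposition gives [-6/(s + 3)] + [3/(s + 3)^2] + [3/(s + 3)^3].
Invert each term: -6/(s + 3) ↔ -6e^(-3t); 3/(s + 3)^2 ↔ 3t·e^(-3t); 3/(s + 3)^3 ↔ (3/2)t^2·e^(-3t).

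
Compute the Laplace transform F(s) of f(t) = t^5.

F(s) = 120/s^6

L{t^5} = 5!/s^6 = 120/s^6.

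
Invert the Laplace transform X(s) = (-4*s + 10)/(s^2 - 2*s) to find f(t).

Factor the denominator: s^2 - 2*s = s*(s - 2).
Partial fraction decomposition gives [-5/s] + [1/(s - 2)].
Invert each term: -5/(s - 0) ↔ -5e^(0t); 1/(s - 2) ↔ e^(2t).

f(t) = exp(2*t) - 5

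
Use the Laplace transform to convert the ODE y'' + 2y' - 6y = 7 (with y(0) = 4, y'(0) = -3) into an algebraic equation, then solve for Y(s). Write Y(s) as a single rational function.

Apply the Laplace transform to the equation.
With L{y''} = s^2 Y - s·y(0) - y'(0) and L{y'} = sY - y(0), with y(0) = 4, y'(0) = -3: the LHS transforms to (s^2 + 2*s - 6)Y - (4*s + 5).
The right side is L{7} = 7/s.
So (s^2 + 2*s - 6)Y = 7/s + (4*s + 5).
Solve for Y(s) and write it as one ratio of polynomials.

Y(s) = (4*s^2 + 5*s + 7)/(s^3 + 2*s^2 - 6*s)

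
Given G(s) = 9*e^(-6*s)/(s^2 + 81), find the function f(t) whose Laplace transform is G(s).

The factor e^(-6s) signals a time shift by c = 6 (second shifting theorem).
L{sin(9t)} = 9/(s^2 + 81), so L^-1{9/(s^2 + 81)} = sin(9*t).
Hence the inverse is u(t - 6) times that function evaluated at t - 6.

f(t) = Heaviside(t - 6)*(sin(9*t - 54))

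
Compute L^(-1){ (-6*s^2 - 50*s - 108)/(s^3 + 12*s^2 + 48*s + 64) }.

Factor the denominator: s^3 + 12*s^2 + 48*s + 64 = (s + 4)^3.
Partial fraction decomposition gives [-6/(s + 4)] + [-2/(s + 4)^2] + [-4/(s + 4)^3].
Invert each term: -6/(s + 4) ↔ -6e^(-4t); -2/(s + 4)^2 ↔ -2t·e^(-4t); -4/(s + 4)^3 ↔ (-2)t^2·e^(-4t).

-2*t^2*exp(-4*t) - 2*t*exp(-4*t) - 6*exp(-4*t)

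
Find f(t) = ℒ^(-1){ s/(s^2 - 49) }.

Since L{cosh(7t)} = s/(s^2 - 49), the inverse is cosh(7*t).

f(t) = cosh(7*t)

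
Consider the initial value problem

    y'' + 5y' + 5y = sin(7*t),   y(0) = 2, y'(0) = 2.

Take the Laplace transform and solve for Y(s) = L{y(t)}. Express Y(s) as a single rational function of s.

Laplace-transform each side.
The derivative rules (L{y''} = s^2 Y - s·y(0) - y'(0) and L{y'} = sY - y(0), with y(0) = 2, y'(0) = 2) turn the left side into (s^2 + 5*s + 5)Y - (2*s + 12).
The right side is L{sin(7*t)} = 7/(s^2 + 49).
So (s^2 + 5*s + 5)Y = 7/(s^2 + 49) + (2*s + 12).
Solve for Y(s) and write it as one ratio of polynomials.

Y(s) = (2*s^3 + 12*s^2 + 98*s + 595)/(s^4 + 5*s^3 + 54*s^2 + 245*s + 245)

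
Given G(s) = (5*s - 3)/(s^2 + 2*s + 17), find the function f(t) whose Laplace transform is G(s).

Complete the square in the denominator: s^2 + 2*s + 17 = (s + 1)^2 + 4^2.
Split the numerator to match: 5*s - 3 = 5·(s + 1) - 2·4.
Invert each term: 5·(s + 1)/((s + 1)^2 + 16) ↔ 5e^(-t)cos(4t); -2·4/((s + 1)^2 + 16) ↔ -2e^(-t)sin(4t).

f(t) = -2*exp(-t)*sin(4*t) + 5*exp(-t)*cos(4*t)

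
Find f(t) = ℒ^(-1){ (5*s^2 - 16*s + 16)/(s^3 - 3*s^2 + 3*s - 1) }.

Factor the denominator: s^3 - 3*s^2 + 3*s - 1 = (s - 1)^3.
Partial fraction decomposition gives [5/(s - 1)] + [-6/(s - 1)^2] + [5/(s - 1)^3].
Invert each term: 5/(s - 1) ↔ 5e^(t); -6/(s - 1)^2 ↔ -6t·e^(t); 5/(s - 1)^3 ↔ (5/2)t^2·e^(t).

f(t) = 5*t^2*exp(t)/2 - 6*t*exp(t) + 5*exp(t)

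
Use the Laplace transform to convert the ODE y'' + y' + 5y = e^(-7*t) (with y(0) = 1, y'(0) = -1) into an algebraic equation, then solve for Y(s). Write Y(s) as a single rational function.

Take the Laplace transform of both sides.
Using L{y''} = s^2 Y - s·y(0) - y'(0) and L{y'} = sY - y(0), with y(0) = 1, y'(0) = -1, the left side becomes (s^2 + s + 5)Y - (s).
The right side is L{e^(-7*t)} = 1/(s + 7).
So (s^2 + s + 5)Y = 1/(s + 7) + (s).
Divide through and combine into a single rational function.

Y(s) = (s^2 + 7*s + 1)/(s^3 + 8*s^2 + 12*s + 35)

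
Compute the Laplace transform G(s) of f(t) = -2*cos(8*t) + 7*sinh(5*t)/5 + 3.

G(s) = -2*s/(s^2 + 64) + 7/(s^2 - 25) + 3/s

Apply the Laplace transform termwise.
(-2)·[L{cos(8t)} = s/(s^2 + 64)]; L{3} = 3/s; (7/5)·[L{sinh(5t)} = 5/(s^2 - 25)].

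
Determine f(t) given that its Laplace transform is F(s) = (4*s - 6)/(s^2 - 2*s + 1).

f(t) = -2*t*exp(t) + 4*exp(t)

Factor the denominator: s^2 - 2*s + 1 = (s - 1)^2.
Partial fraction decomposition gives [4/(s - 1)] + [-2/(s - 1)^2].
Invert each term: 4/(s - 1) ↔ 4e^(t); -2/(s - 1)^2 ↔ -2t·e^(t).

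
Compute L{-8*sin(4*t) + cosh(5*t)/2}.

Apply the Laplace transform termwise.
(-8)·[L{sin(4t)} = 4/(s^2 + 16)]; (1/2)·[L{cosh(5t)} = s/(s^2 - 25)].

s/(2*(s^2 - 25)) - 32/(s^2 + 16)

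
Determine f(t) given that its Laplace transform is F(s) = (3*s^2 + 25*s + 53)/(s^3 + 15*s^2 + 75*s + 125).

Factor the denominator: s^3 + 15*s^2 + 75*s + 125 = (s + 5)^3.
Partial fraction decomposition gives [3/(s + 5)] + [-5/(s + 5)^2] + [3/(s + 5)^3].
Invert each term: 3/(s + 5) ↔ 3e^(-5t); -5/(s + 5)^2 ↔ -5t·e^(-5t); 3/(s + 5)^3 ↔ (3/2)t^2·e^(-5t).

f(t) = 3*t^2*exp(-5*t)/2 - 5*t*exp(-5*t) + 3*exp(-5*t)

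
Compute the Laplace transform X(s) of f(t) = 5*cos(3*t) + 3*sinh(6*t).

X(s) = 5*s/(s^2 + 9) + 18/(s^2 - 36)

Apply the Laplace transform termwise.
(5)·[L{cos(3t)} = s/(s^2 + 9)]; (3)·[L{sinh(6t)} = 6/(s^2 - 36)].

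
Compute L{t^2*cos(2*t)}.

L{cos(2t)} = s/(s^2 + 4).
Then apply L{t^2·g(t)} = (-1)^2 d^2/ds^2[G(s)] with G(s) = s/(s^2 + 4):
differentiating 2 times and applying the sign gives 2*s*(s^2 - 12)/(s^2 + 4)^3.

2*s*(s^2 - 12)/(s^2 + 4)^3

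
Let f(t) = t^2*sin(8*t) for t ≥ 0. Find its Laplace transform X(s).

L{sin(8t)} = 8/(s^2 + 64).
Then apply L{t^2·g(t)} = (-1)^2 d^2/ds^2[G(s)] with G(s) = 8/(s^2 + 64):
differentiating 2 times and applying the sign gives 16*(3*s^2 - 64)/(s^2 + 64)^3.

X(s) = 16*(3*s^2 - 64)/(s^2 + 64)^3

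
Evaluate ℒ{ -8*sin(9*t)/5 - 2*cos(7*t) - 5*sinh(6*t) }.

The transform is linear, so treat each term independently.
(-2)·[L{cos(7t)} = s/(s^2 + 49)]; (-5)·[L{sinh(6t)} = 6/(s^2 - 36)]; (-8/5)·[L{sin(9t)} = 9/(s^2 + 81)].

-2*s/(s^2 + 49) - 72/(5*(s^2 + 81)) - 30/(s^2 - 36)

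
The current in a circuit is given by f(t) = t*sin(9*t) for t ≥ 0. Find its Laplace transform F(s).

L{sin(9t)} = 9/(s^2 + 81).
Then apply L{t·g(t)} = -d/ds[G(s)] with G(s) = 9/(s^2 + 81):
differentiating 1 time and applying the sign gives 18*s/(s^2 + 81)^2.

F(s) = 18*s/(s^2 + 81)^2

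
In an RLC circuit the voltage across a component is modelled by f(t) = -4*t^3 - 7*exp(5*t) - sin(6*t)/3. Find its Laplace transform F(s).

F(s) = -2/(s^2 + 36) - 7/(s - 5) - 24/s^4

Apply the Laplace transform termwise.
(-7)·[L{e^(5t)} = 1/(s - 5)]; (-4)·[L{t^3} = 3!/s^4 = 6/s^4]; (-1/3)·[L{sin(6t)} = 6/(s^2 + 36)].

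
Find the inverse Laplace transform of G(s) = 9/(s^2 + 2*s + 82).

Rewrite the denominator: s^2 + 2*s + 82 = (s + 1)^2 + 81.
The form in (s + 1) signals a first-shifting-theorem factor e^(-t).
Since L{sin(9t)} = 9/(s^2 + 81), the inverse is e^(-t)*sin(9*t).

exp(-t)*sin(9*t)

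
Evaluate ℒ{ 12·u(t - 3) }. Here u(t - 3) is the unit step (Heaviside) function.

12*exp(-3*s)/s

By the second shifting theorem, L{u(t - c)·g(t - c)} = e^(-cs)·G(s) with c = 3 and G(s) = L{g(t)}.
L{12} = 12/s.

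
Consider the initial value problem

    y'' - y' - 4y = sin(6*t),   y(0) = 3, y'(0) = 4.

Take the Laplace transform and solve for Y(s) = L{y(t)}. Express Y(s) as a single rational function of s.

Y(s) = (3*s^3 + s^2 + 108*s + 42)/(s^4 - s^3 + 32*s^2 - 36*s - 144)

Take the Laplace transform of both sides.
Using L{y''} = s^2 Y - s·y(0) - y'(0) and L{y'} = sY - y(0), with y(0) = 3, y'(0) = 4, the left side becomes (s^2 - s - 4)Y - (3*s + 1).
The right side is L{sin(6*t)} = 6/(s^2 + 36).
So (s^2 - s - 4)Y = 6/(s^2 + 36) + (3*s + 1).
Solve for Y(s) and write it as one ratio of polynomials.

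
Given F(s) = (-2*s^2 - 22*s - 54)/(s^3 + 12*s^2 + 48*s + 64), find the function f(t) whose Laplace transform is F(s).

Factor the denominator: s^3 + 12*s^2 + 48*s + 64 = (s + 4)^3.
Partial fraction decomposition gives [-2/(s + 4)] + [-6/(s + 4)^2] + [2/(s + 4)^3].
Invert each term: -2/(s + 4) ↔ -2e^(-4t); -6/(s + 4)^2 ↔ -6t·e^(-4t); 2/(s + 4)^3 ↔ (1)t^2·e^(-4t).

f(t) = t^2*exp(-4*t) - 6*t*exp(-4*t) - 2*exp(-4*t)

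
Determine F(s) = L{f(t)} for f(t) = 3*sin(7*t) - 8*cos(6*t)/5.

Apply the Laplace transform termwise.
(-8/5)·[L{cos(6t)} = s/(s^2 + 36)]; (3)·[L{sin(7t)} = 7/(s^2 + 49)].

F(s) = -8*s/(5*(s^2 + 36)) + 21/(s^2 + 49)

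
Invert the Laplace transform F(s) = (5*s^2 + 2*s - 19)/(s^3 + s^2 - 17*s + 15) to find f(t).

f(t) = 2*exp(3*t) + exp(t) + 2*exp(-5*t)

Factor the denominator: s^3 + s^2 - 17*s + 15 = (s - 3)*(s - 1)*(s + 5).
Partial fraction decomposition gives [1/(s - 1)] + [2/(s + 5)] + [2/(s - 3)].
Invert each term: 1/(s - 1) ↔ e^(t); 2/(s + 5) ↔ 2e^(-5t); 2/(s - 3) ↔ 2e^(3t).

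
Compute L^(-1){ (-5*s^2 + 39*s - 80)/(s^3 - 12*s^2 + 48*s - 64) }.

Factor the denominator: s^3 - 12*s^2 + 48*s - 64 = (s - 4)^3.
Partial fraction decomposition gives [-5/(s - 4)] + [-1/(s - 4)^2] + [-4/(s - 4)^3].
Invert each term: -5/(s - 4) ↔ -5e^(4t); -1/(s - 4)^2 ↔ -t·e^(4t); -4/(s - 4)^3 ↔ (-2)t^2·e^(4t).

-2*t^2*exp(4*t) - t*exp(4*t) - 5*exp(4*t)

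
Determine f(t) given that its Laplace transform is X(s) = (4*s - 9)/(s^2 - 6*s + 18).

f(t) = exp(3*t)*sin(3*t) + 4*exp(3*t)*cos(3*t)

Complete the square in the denominator: s^2 - 6*s + 18 = (s - 3)^2 + 3^2.
Split the numerator to match: 4*s - 9 = 4·(s - 3) + 1·3.
Invert each term: 4·(s - 3)/((s - 3)^2 + 9) ↔ 4e^(3t)cos(3t); 1·3/((s - 3)^2 + 9) ↔ e^(3t)sin(3t).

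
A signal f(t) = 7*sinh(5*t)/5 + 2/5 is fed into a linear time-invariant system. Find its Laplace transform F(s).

F(s) = 7/(s^2 - 25) + 2/(5*s)

The transform is linear, so treat each term independently.
L{2/5} = (2/5)/s; (7/5)·[L{sinh(5t)} = 5/(s^2 - 25)].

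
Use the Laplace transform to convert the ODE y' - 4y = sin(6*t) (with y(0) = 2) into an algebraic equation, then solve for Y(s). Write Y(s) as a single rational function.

Apply the Laplace transform to the equation.
With L{y'} = sY - y(0) = sY - 2: the LHS transforms to (s - 4)Y - (2).
The right side is L{sin(6*t)} = 6/(s^2 + 36).
So (s - 4)Y = 6/(s^2 + 36) + (2).
Divide through and combine into a single rational function.

Y(s) = (2*s^2 + 78)/(s^3 - 4*s^2 + 36*s - 144)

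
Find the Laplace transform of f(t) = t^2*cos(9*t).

L{cos(9t)} = s/(s^2 + 81).
Then apply L{t^2·g(t)} = (-1)^2 d^2/ds^2[G(s)] with G(s) = s/(s^2 + 81):
differentiating 2 times and applying the sign gives 2*s*(s^2 - 243)/(s^2 + 81)^3.

2*s*(s^2 - 243)/(s^2 + 81)^3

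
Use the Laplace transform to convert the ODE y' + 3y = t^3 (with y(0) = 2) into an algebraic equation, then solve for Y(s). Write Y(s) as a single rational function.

Take the Laplace transform of both sides.
Using L{y'} = sY - y(0) = sY - 2, the left side becomes (s + 3)Y - (2).
The right side is L{t^3} = 6/s^4.
So (s + 3)Y = 6/s^4 + (2).
Solve for Y(s) and write it as one ratio of polynomials.

Y(s) = (2*s^4 + 6)/(s^5 + 3*s^4)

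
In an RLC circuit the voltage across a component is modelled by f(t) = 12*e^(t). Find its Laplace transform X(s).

X(s) = 12/(s - 1)

L{12} = 12/s.
By the first shifting theorem, multiplying by e^(t) replaces s with s - 1.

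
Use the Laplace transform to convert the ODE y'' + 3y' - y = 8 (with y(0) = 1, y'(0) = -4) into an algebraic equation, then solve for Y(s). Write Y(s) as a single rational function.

Y(s) = (s^2 - s + 8)/(s^3 + 3*s^2 - s)

Transform both sides with L{·}.
Using L{y''} = s^2 Y - s·y(0) - y'(0) and L{y'} = sY - y(0), with y(0) = 1, y'(0) = -4, the left side becomes (s^2 + 3*s - 1)Y - (s - 1).
The right side is L{8} = 8/s.
So (s^2 + 3*s - 1)Y = 8/s + (s - 1).
Isolate Y and clear denominators.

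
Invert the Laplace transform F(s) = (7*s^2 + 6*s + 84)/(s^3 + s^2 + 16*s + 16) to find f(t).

f(t) = sin(4*t) + 2*cos(4*t) + 5*exp(-t)

Factor the denominator: s^3 + s^2 + 16*s + 16 = (s + 1)*(s^2 + 16).
Partial fraction decomposition gives [5/(s + 1)] + [2*s/(s^2 + 16)] + [4/(s^2 + 16)].
Invert each term: 5/(s + 1) ↔ 5e^(-t); 2·s/(s^2 + 16) ↔ 2cos(4t); 1·4/(s^2 + 16) ↔ sin(4t).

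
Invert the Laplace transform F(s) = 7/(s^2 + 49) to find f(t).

Since L{sin(7t)} = 7/(s^2 + 49), the inverse is sin(7*t).

f(t) = sin(7*t)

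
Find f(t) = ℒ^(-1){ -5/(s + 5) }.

Since L{e^(-5t)} = 1/(s + 5), the inverse is e^(-5*t), scaled by -5.

f(t) = -5*exp(-5*t)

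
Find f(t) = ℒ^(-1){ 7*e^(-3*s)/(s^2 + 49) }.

f(t) = Heaviside(t - 3)*(sin(7*t - 21))

The factor e^(-3s) signals a time shift by c = 3 (second shifting theorem).
L{sin(7t)} = 7/(s^2 + 49), so L^-1{7/(s^2 + 49)} = sin(7*t).
Hence the inverse is u(t - 3) times that function evaluated at t - 3.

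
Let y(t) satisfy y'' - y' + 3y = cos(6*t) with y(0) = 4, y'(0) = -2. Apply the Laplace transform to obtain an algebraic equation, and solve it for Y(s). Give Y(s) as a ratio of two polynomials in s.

Take the Laplace transform of both sides.
The derivative rules (L{y''} = s^2 Y - s·y(0) - y'(0) and L{y'} = sY - y(0), with y(0) = 4, y'(0) = -2) turn the left side into (s^2 - s + 3)Y - (4*s - 6).
The right side is L{cos(6*t)} = s/(s^2 + 36).
So (s^2 - s + 3)Y = s/(s^2 + 36) + (4*s - 6).
Solve for Y(s) and write it as one ratio of polynomials.

Y(s) = (4*s^3 - 6*s^2 + 145*s - 216)/(s^4 - s^3 + 39*s^2 - 36*s + 108)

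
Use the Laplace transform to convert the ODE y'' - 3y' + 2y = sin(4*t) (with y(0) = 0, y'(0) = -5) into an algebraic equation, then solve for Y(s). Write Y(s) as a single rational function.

Take the Laplace transform of both sides.
With L{y''} = s^2 Y - s·y(0) - y'(0) and L{y'} = sY - y(0), with y(0) = 0, y'(0) = -5: the LHS transforms to (s^2 - 3*s + 2)Y - (-5).
The right side is L{sin(4*t)} = 4/(s^2 + 16).
So (s^2 - 3*s + 2)Y = 4/(s^2 + 16) + (-5).
Divide through and combine into a single rational function.

Y(s) = (-5*s^2 - 76)/(s^4 - 3*s^3 + 18*s^2 - 48*s + 32)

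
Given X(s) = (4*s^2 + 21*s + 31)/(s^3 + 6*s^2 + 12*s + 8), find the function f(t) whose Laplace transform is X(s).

Factor the denominator: s^3 + 6*s^2 + 12*s + 8 = (s + 2)^3.
Partial fraction decomposition gives [4/(s + 2)] + [5/(s + 2)^2] + [5/(s + 2)^3].
Invert each term: 4/(s + 2) ↔ 4e^(-2t); 5/(s + 2)^2 ↔ 5t·e^(-2t); 5/(s + 2)^3 ↔ (5/2)t^2·e^(-2t).

f(t) = 5*t^2*exp(-2*t)/2 + 5*t*exp(-2*t) + 4*exp(-2*t)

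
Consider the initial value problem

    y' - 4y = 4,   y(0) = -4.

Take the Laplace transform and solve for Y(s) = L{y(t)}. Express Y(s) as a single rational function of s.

Y(s) = (-4*s + 4)/(s^2 - 4*s)

Apply the Laplace transform to the equation.
The derivative rules (L{y'} = sY - y(0) = sY - (-4)) turn the left side into (s - 4)Y - (-4).
The right side is L{4} = 4/s.
So (s - 4)Y = 4/s + (-4).
Isolate Y and clear denominators.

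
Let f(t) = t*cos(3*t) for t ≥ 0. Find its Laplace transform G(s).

L{cos(3t)} = s/(s^2 + 9).
Then apply L{t·g(t)} = -d/ds[H(s)] with H(s) = s/(s^2 + 9):
differentiating 1 time and applying the sign gives (s - 3)*(s + 3)/(s^2 + 9)^2.

G(s) = (s - 3)*(s + 3)/(s^2 + 9)^2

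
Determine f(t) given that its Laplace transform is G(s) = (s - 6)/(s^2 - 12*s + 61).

f(t) = exp(6*t)*cos(5*t)

Rewrite the denominator: s^2 - 12*s + 61 = (s - 6)^2 + 25.
The form in (s - 6) signals a first-shifting-theorem factor e^(6t).
Since L{cos(5t)} = s/(s^2 + 25), the inverse is e^(6*t)*cos(5*t).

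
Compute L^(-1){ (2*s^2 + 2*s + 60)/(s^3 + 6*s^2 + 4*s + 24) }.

Factor the denominator: s^3 + 6*s^2 + 4*s + 24 = (s + 6)*(s^2 + 4).
Partial fraction decomposition gives [3/(s + 6)] + [-s/(s^2 + 4)] + [8/(s^2 + 4)].
Invert each term: 3/(s + 6) ↔ 3e^(-6t); -1·s/(s^2 + 4) ↔ -cos(2t); 4·2/(s^2 + 4) ↔ 4sin(2t).

4*sin(2*t) - cos(2*t) + 3*exp(-6*t)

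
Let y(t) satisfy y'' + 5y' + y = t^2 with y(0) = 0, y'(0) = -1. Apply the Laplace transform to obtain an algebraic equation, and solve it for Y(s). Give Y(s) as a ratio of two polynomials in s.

Y(s) = (-s^3 + 2)/(s^5 + 5*s^4 + s^3)

Take the Laplace transform of both sides.
Using L{y''} = s^2 Y - s·y(0) - y'(0) and L{y'} = sY - y(0), with y(0) = 0, y'(0) = -1, the left side becomes (s^2 + 5*s + 1)Y - (-1).
The right side is L{t^2} = 2/s^3.
So (s^2 + 5*s + 1)Y = 2/s^3 + (-1).
Isolate Y and clear denominators.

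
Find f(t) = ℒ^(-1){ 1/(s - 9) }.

f(t) = exp(9*t)

Since L{e^(9t)} = 1/(s - 9), the inverse is exp(9*t).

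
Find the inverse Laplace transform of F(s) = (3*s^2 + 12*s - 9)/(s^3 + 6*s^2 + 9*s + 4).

-6*t*exp(-t) + 4*exp(-t) - exp(-4*t)

Factor the denominator: s^3 + 6*s^2 + 9*s + 4 = (s + 1)^2*(s + 4).
Partial fraction decomposition gives [4/(s + 1)] + [-6/(s + 1)^2] + [-1/(s + 4)].
Invert each term: 4/(s + 1) ↔ 4e^(-t); -6/(s + 1)^2 ↔ -6t·e^(-t); -1/(s + 4) ↔ -e^(-4t).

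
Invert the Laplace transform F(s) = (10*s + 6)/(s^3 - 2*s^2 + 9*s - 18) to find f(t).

Factor the denominator: s^3 - 2*s^2 + 9*s - 18 = (s - 2)*(s^2 + 9).
Partial fraction decomposition gives [2/(s - 2)] + [-2*s/(s^2 + 9)] + [6/(s^2 + 9)].
Invert each term: 2/(s - 2) ↔ 2e^(2t); -2·s/(s^2 + 9) ↔ -2cos(3t); 2·3/(s^2 + 9) ↔ 2sin(3t).

f(t) = 2*exp(2*t) + 2*sin(3*t) - 2*cos(3*t)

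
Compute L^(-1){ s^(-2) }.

Since L{t} = 1!/s^2 = 1/s^2, the inverse is t.

t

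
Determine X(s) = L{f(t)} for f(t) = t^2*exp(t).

X(s) = 2/(s - 1)^3

L{e^(t)} = 1/(s - 1).
Then apply L{t^2·g(t)} = (-1)^2 d^2/ds^2[G(s)] with G(s) = 1/(s - 1):
differentiating 2 times and applying the sign gives 2/(s - 1)^3.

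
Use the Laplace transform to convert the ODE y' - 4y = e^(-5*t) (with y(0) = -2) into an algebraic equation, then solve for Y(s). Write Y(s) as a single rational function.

Y(s) = (-2*s - 9)/(s^2 + s - 20)

Laplace-transform each side.
With L{y'} = sY - y(0) = sY - (-2): the LHS transforms to (s - 4)Y - (-2).
The right side is L{e^(-5*t)} = 1/(s + 5).
So (s - 4)Y = 1/(s + 5) + (-2).
Solve for Y(s) and write it as one ratio of polynomials.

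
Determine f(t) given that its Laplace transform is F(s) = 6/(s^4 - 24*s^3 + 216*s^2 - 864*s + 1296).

f(t) = t^3*exp(6*t)

Rewrite the denominator: s^4 - 24*s^3 + 216*s^2 - 864*s + 1296 = (s - 6)^4.
The form in (s - 6) signals a first-shifting-theorem factor e^(6t).
Since L{t^3} = 3!/s^4 = 6/s^4, the inverse is t^3*e^(6*t).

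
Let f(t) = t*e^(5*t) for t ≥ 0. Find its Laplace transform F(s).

L{e^(5t)} = 1/(s - 5).
Then apply L{t·g(t)} = -d/ds[G(s)] with G(s) = 1/(s - 5):
differentiating 1 time and applying the sign gives (s - 5)^(-2).

F(s) = (s - 5)^(-2)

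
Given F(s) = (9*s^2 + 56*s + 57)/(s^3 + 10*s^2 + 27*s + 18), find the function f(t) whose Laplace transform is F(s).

f(t) = exp(-t) + 5*exp(-3*t) + 3*exp(-6*t)

Factor the denominator: s^3 + 10*s^2 + 27*s + 18 = (s + 1)*(s + 3)*(s + 6).
Partial fraction decomposition gives [3/(s + 6)] + [5/(s + 3)] + [1/(s + 1)].
Invert each term: 3/(s + 6) ↔ 3e^(-6t); 5/(s + 3) ↔ 5e^(-3t); 1/(s + 1) ↔ e^(-t).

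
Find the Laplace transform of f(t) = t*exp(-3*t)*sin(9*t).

18*(s + 3)/(s^2 + 6*s + 90)^2

L{sin(9t)} = 9/(s^2 + 81).
Multiplying by e^(-3t) shifts s → s + 3, so L{exp(-3*t)*sin(9*t)} = 9/((s + 3)^2 + 81).
Then apply L{t·g(t)} = -d/ds[G(s)] with G(s) = 9/((s + 3)^2 + 81):
differentiating 1 time and applying the sign gives 18*(s + 3)/(s^2 + 6*s + 90)^2.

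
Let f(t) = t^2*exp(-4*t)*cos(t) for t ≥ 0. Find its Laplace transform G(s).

G(s) = 2*(s + 4)*(s^2 + 8*s + 13)/(s^2 + 8*s + 17)^3

L{cos(t)} = s/(s^2 + 1).
Multiplying by e^(-4t) shifts s → s + 4, so L{exp(-4*t)*cos(t)} = (s + 4)/((s + 4)^2 + 1).
Then apply L{t^2·g(t)} = (-1)^2 d^2/ds^2[H(s)] with H(s) = (s + 4)/((s + 4)^2 + 1):
differentiating 2 times and applying the sign gives 2*(s + 4)*(s^2 + 8*s + 13)/(s^2 + 8*s + 17)^3.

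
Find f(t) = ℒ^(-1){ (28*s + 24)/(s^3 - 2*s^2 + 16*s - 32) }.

f(t) = 4*exp(2*t) + 5*sin(4*t) - 4*cos(4*t)

Factor the denominator: s^3 - 2*s^2 + 16*s - 32 = (s - 2)*(s^2 + 16).
Partial fraction decomposition gives [4/(s - 2)] + [-4*s/(s^2 + 16)] + [20/(s^2 + 16)].
Invert each term: 4/(s - 2) ↔ 4e^(2t); -4·s/(s^2 + 16) ↔ -4cos(4t); 5·4/(s^2 + 16) ↔ 5sin(4t).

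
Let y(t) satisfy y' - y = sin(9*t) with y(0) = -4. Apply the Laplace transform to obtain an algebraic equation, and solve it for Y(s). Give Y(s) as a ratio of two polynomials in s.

Y(s) = (-4*s^2 - 315)/(s^3 - s^2 + 81*s - 81)

Laplace-transform each side.
Using L{y'} = sY - y(0) = sY - (-4), the left side becomes (s - 1)Y - (-4).
The right side is L{sin(9*t)} = 9/(s^2 + 81).
So (s - 1)Y = 9/(s^2 + 81) + (-4).
Divide through and combine into a single rational function.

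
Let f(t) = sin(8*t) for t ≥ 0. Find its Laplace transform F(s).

F(s) = 8/(s^2 + 64)

L{sin(8t)} = 8/(s^2 + 64).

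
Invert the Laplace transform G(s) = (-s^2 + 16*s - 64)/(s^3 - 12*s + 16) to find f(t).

f(t) = -6*t*exp(2*t) + 3*exp(2*t) - 4*exp(-4*t)

Factor the denominator: s^3 - 12*s + 16 = (s - 2)^2*(s + 4).
Partial fraction decomposition gives [3/(s - 2)] + [-6/(s - 2)^2] + [-4/(s + 4)].
Invert each term: 3/(s - 2) ↔ 3e^(2t); -6/(s - 2)^2 ↔ -6t·e^(2t); -4/(s + 4) ↔ -4e^(-4t).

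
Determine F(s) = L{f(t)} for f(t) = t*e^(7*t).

F(s) = (s - 7)^(-2)

L{e^(7t)} = 1/(s - 7).
Then apply L{t·g(t)} = -d/ds[G(s)] with G(s) = 1/(s - 7):
differentiating 1 time and applying the sign gives (s - 7)^(-2).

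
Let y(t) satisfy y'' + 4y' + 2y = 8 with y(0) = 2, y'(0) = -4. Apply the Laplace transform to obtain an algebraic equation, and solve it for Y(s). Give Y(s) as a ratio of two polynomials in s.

Laplace-transform each side.
With L{y''} = s^2 Y - s·y(0) - y'(0) and L{y'} = sY - y(0), with y(0) = 2, y'(0) = -4: the LHS transforms to (s^2 + 4*s + 2)Y - (2*s + 4).
The right side is L{8} = 8/s.
So (s^2 + 4*s + 2)Y = 8/s + (2*s + 4).
Isolate Y and clear denominators.

Y(s) = (2*s^2 + 4*s + 8)/(s^3 + 4*s^2 + 2*s)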